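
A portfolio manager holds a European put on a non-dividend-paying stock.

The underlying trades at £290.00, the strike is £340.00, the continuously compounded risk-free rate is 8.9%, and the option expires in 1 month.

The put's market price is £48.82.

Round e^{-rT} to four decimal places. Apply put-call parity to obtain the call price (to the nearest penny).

exp(−rT) = exp(−0.089·0.08333) = 0.9926
Put-call parity: C − P = S − K·e^(−rT) = 290 − 340·0.9926 = 290 − 337.4840 = -47.4840
C = P + (C − P) = 48.82 + (-47.4840) = 1.3360

£1.34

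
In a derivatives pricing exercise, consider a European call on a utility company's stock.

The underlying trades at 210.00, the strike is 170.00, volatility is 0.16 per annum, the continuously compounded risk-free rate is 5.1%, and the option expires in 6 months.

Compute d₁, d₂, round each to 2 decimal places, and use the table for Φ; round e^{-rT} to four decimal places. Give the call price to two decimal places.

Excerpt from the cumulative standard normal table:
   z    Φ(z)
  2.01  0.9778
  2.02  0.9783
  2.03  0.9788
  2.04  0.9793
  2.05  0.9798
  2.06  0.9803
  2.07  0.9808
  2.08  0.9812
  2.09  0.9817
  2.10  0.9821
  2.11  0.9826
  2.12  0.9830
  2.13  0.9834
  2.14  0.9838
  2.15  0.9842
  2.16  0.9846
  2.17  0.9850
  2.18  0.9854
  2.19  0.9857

σ√T = 0.16·√0.5 = 0.1131
ln(S/K) + (r + σ²/2)T = ln(210/170) + (0.051 + 0.16²/2)·0.5 = 0.2113 + 0.0319 = 0.2432
d₁ = 0.2432 / 0.1131 = 2.1497 ≈ 2.15
d₂ = d₁ − σ√T = 2.1497 − 0.1131 = 2.0365 ≈ 2.04
e^(−rT) = e^(−0.051·0.5) = 0.9748
C = 210·N(2.15) − 170·0.9748·N(2.04) = 210·0.9842 − 170·0.9748·0.9793 = 206.6820 − 162.2857 = 44.3963

44.40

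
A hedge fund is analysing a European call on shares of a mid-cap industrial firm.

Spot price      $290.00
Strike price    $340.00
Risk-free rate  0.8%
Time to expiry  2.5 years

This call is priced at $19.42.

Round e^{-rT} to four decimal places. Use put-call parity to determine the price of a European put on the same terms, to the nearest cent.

$62.69

exp(−rT) = exp(−0.008·2.5) = 0.9802
Put-call parity: C − P = S − K·e^(−rT) = 290 − 340·0.9802 = 290 − 333.2680 = -43.2680
P = C − (C − P) = 19.42 − (-43.2680) = 62.6880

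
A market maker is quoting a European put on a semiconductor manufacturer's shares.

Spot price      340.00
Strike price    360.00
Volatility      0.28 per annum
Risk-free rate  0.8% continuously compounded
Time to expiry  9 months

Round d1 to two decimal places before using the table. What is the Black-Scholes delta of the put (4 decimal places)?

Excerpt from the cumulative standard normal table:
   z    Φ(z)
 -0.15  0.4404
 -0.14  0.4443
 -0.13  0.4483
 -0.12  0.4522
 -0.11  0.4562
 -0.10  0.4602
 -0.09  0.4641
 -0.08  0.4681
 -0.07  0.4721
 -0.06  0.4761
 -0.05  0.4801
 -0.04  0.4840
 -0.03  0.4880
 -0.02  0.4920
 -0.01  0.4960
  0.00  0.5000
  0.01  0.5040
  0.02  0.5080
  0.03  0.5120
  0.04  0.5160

-0.5359

σ√T = 0.28 × 0.8660 = 0.2425
d₁ = [ln(340/360) + (0.008 + 0.28²/2)·0.75] / 0.2425 = [-0.0572 + 0.0354] / 0.2425 = -0.0897 ≈ -0.09
N(d₁) = N(-0.09) = 0.4641
Δ_put = N(d₁) − 1 = 0.4641 − 1 = -0.5359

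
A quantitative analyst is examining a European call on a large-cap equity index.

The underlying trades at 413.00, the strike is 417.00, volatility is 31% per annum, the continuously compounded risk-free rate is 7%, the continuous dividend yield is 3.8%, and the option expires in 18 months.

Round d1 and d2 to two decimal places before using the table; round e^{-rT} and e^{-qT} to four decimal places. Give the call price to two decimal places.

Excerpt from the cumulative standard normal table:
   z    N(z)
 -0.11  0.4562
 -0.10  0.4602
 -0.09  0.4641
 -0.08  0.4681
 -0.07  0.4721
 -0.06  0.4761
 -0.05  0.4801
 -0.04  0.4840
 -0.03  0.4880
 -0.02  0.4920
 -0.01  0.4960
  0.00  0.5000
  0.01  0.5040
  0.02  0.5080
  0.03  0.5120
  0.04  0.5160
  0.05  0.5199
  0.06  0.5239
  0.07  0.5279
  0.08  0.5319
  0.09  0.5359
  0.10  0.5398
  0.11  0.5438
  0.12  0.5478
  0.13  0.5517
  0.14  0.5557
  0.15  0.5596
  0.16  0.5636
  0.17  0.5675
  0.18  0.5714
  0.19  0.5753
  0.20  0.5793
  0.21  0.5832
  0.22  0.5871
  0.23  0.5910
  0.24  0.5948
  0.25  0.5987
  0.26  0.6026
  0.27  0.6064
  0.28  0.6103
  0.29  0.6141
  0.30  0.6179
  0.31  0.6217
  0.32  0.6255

σ√T = 0.31·√1.5 = 0.3797
ln(S/K) + (r − q + σ²/2)T = ln(413/417) + (0.07 − 0.038 + 0.31²/2)·1.5 = -0.0096 + 0.1201 = 0.1104
d₁ = 0.1104 / 0.3797 = 0.2909 ⇒ 0.29
d₂ = d₁ − σ√T = 0.2909 − 0.3797 = -0.0888 ⇒ -0.09
e^(−qT) = e^(−0.038·1.5) = 0.9446;  e^(−rT) = e^(−0.07·1.5) = 0.9003
N(d₁) = N(0.29) = 0.6141;  N(d₂) = N(-0.09) = 0.4641
C = 413·0.9446·0.6141 − 417·0.9003·0.4641 = 239.5726 − 174.2348 = 65.3378

65.34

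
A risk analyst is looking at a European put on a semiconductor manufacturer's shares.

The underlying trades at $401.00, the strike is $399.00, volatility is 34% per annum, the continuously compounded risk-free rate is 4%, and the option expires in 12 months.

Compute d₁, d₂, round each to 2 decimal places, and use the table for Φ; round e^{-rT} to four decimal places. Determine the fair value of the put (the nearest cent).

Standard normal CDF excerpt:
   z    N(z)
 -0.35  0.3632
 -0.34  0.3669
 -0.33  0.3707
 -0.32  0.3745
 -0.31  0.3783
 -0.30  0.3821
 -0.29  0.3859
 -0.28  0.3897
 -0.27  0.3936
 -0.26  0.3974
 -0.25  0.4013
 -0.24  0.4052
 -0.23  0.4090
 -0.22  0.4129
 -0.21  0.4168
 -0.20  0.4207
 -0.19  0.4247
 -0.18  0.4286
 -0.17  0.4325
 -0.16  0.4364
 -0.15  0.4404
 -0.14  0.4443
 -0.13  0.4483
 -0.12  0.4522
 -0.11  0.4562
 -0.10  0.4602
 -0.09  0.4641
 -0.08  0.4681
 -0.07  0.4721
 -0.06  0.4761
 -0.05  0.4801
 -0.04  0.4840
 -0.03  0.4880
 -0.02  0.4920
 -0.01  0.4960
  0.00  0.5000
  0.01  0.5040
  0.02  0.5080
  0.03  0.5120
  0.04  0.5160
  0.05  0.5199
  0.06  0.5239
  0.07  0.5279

T = 1;  σ√T = 0.3400
d₁ = [ln(401/399) + (0.04 + 0.34²/2)·1] / 0.3400 = [0.0050 + 0.0978] / 0.3400 = 0.3024 → 0.30
d₂ = d₁ − σ√T = 0.3024 − 0.3400 = -0.0376 → -0.04
exp(−rT) = exp(−0.04·1) = 0.9608
P = 399·0.9608·N(0.04) − 401·N(-0.30) = 399·0.9608·0.5160 − 401·0.3821 = 197.8133 − 153.2221 = 44.5912

$44.59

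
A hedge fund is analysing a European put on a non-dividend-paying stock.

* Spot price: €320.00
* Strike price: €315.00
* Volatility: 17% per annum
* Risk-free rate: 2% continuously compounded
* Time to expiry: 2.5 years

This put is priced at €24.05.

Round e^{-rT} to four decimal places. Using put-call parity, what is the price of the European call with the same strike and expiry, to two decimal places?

e^(−rT) = e^(−0.02·2.5) = 0.9512
Put-call parity: C − P = S − K·e^(−rT) = 320 − 315·0.9512 = 320 − 299.6280 = 20.3720
C = P + (C − P) = 24.05 + (20.3720) = 44.4220

€44.42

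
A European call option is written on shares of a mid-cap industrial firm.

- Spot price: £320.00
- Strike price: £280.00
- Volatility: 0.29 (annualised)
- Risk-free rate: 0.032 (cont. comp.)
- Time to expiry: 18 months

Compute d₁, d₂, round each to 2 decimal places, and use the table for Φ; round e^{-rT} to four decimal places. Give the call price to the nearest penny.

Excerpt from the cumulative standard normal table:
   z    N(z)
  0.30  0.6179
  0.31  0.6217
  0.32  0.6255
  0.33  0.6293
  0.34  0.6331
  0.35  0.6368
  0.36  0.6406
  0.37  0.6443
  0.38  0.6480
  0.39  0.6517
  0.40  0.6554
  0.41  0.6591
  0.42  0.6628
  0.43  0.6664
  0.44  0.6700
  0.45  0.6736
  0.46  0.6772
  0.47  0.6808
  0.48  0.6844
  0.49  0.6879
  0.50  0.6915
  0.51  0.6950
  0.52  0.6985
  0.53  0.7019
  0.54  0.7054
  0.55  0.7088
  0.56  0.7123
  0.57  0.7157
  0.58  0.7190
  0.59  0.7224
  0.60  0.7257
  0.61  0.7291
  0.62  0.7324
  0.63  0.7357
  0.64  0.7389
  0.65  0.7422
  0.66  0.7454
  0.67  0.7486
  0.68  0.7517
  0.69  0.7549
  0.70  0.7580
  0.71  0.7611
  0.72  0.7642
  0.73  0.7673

σ√T = 0.29 × 1.2247 = 0.3552
ln(S/K) + (r + σ²/2)T = ln(320/280) + (0.032 + 0.29²/2)·1.5 = 0.1335 + 0.1111 = 0.2446
d₁ = 0.2446 / 0.3552 = 0.6887 ≈ 0.69
d₂ = d₁ − σ√T = 0.6887 − 0.3552 = 0.3335 ≈ 0.33
exp(−rT) = exp(−0.032·1.5) = 0.9531
N(d₁) = N(0.69) = 0.7549;  N(d₂) = N(0.33) = 0.6293
C = 320·0.7549 − 280·0.9531·0.6293 = 241.5680 − 167.9400 = 73.6280

£73.63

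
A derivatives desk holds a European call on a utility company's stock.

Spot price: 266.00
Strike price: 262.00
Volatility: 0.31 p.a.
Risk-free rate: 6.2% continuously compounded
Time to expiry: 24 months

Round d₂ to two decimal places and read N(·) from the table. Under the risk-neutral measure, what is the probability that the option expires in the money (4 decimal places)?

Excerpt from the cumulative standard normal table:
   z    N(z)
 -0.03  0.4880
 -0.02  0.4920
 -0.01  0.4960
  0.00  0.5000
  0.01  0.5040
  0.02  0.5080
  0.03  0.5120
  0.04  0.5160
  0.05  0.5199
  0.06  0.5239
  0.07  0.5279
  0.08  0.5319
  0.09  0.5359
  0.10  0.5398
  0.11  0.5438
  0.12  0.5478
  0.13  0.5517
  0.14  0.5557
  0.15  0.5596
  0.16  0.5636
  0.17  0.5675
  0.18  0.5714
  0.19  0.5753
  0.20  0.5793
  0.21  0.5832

σ√T = 0.31 × 1.4142 = 0.4384
ln(S/K) + (r + σ²/2)T = ln(266/262) + (0.062 + 0.31²/2)·2 = 0.0152 + 0.2201 = 0.2353
d₁ = 0.2353 / 0.4384 = 0.5366 → 0.54
d₂ = d₁ − σ√T = 0.5366 − 0.4384 = 0.0982 → 0.10
Risk-neutral Pr[S_T > K] = N(d₂) = N(0.10) = 0.5398

0.5398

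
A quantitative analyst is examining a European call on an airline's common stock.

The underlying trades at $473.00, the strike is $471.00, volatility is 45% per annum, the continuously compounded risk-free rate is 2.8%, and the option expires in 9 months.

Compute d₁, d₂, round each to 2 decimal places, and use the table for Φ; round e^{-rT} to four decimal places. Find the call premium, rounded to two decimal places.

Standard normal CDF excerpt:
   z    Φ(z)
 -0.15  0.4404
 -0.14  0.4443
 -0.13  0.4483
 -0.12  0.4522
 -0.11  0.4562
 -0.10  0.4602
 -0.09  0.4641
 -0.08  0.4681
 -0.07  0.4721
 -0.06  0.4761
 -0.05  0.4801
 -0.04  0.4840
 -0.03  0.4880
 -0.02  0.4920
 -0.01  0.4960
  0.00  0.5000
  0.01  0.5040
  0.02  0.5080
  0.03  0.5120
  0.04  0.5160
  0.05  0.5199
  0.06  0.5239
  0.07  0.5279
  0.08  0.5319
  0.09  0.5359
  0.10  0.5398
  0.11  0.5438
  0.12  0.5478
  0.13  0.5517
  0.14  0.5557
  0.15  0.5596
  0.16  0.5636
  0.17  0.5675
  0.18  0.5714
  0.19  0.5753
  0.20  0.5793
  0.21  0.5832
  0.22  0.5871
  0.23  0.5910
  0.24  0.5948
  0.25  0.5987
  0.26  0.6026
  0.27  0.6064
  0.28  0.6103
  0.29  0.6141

$78.27

σ√T = 0.45·√0.75 = 0.3897
d₁ = [ln(473/471) + (0.028 + ½·0.45²)·0.75] / (σ√T) = (0.0042 + 0.0969) / 0.3897 = 0.2596 → 0.26
d₂ = 0.2596 − 0.3897 = -0.1301 → -0.13
e^(−rT) = e^(−0.028·0.75) = 0.9792
C = 473·N(0.26) − 471·0.9792·N(-0.13) = 473·0.6026 − 471·0.9792·0.4483 = 285.0298 − 206.7574 = 78.2724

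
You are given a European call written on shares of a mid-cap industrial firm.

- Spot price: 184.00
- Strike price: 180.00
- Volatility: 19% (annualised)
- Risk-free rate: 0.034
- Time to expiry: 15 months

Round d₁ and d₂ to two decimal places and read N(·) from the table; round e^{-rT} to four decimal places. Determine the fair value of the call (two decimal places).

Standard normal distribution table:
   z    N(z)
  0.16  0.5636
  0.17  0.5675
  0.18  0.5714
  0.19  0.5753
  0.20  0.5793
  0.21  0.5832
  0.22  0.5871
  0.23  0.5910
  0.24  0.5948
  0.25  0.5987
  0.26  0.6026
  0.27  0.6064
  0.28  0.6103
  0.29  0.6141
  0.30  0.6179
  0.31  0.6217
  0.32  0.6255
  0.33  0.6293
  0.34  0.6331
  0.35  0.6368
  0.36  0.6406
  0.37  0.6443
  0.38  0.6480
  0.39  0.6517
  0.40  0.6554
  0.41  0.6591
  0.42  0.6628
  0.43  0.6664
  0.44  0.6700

21.34

T = 1.25;  σ√T = 0.2124
d₁ = [ln(184/180) + (0.034 + 0.19²/2)·1.25] / 0.2124 = [0.0220 + 0.0651] / 0.2124 = 0.4097 → 0.41
d₂ = d₁ − σ√T = 0.4097 − 0.2124 = 0.1973 → 0.20
e^(−rT) = e^(−0.034·1.25) = 0.9584
N(d₁) = N(0.41) = 0.6591;  N(d₂) = N(0.20) = 0.5793
C = 184·0.6591 − 180·0.9584·0.5793 = 121.2744 − 99.9362 = 21.3382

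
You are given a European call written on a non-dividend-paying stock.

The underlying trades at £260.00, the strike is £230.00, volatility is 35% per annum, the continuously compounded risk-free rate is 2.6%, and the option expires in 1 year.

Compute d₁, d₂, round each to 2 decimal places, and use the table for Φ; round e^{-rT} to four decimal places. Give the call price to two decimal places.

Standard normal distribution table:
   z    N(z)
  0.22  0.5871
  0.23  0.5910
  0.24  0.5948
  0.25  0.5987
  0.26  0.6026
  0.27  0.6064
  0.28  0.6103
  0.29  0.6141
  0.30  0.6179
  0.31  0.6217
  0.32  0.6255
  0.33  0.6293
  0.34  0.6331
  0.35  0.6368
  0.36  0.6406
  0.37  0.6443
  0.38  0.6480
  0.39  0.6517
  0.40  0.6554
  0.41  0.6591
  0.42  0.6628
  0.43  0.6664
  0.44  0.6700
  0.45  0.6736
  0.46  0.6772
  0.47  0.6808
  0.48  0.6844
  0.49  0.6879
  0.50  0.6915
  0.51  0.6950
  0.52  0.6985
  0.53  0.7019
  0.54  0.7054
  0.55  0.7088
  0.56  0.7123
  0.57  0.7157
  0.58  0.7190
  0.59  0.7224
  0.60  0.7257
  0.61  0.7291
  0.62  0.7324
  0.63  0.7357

£54.52

σ√T = 0.35 × 1.0000 = 0.3500
d₁ = [ln(260/230) + (0.026 + ½·0.35²)·1] / (σ√T) = (0.1226 + 0.0872) / 0.3500 = 0.5996 → 0.60
d₂ = 0.5996 − 0.3500 = 0.2496 → 0.25
exp(−rT) = exp(−0.026·1) = 0.9743
C = 260·N(0.60) − 230·0.9743·N(0.25) = 260·0.7257 − 230·0.9743·0.5987 = 188.6820 − 134.1621 = 54.5199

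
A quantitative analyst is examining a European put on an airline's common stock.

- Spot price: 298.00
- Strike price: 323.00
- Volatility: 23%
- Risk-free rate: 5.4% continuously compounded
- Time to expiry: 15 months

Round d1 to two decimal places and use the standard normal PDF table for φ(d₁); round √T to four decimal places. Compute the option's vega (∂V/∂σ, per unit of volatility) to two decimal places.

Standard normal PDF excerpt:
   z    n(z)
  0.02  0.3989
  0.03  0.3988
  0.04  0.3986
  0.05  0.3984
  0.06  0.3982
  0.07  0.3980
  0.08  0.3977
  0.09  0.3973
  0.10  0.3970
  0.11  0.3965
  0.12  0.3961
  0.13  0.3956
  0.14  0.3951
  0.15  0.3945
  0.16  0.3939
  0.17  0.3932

132.50

σ√T = 0.23·√1.25 = 0.2571
ln(S/K) + (r + σ²/2)T = ln(298/323) + (0.054 + 0.23²/2)·1.25 = -0.0806 + 0.1006 = 0.0200
d₁ = 0.0200 / 0.2571 = 0.0778 → 0.08
√T = √1.25 = 1.1180
φ(d₁) = φ(0.08) = 0.3977
vega = S·φ(d₁)·√T = 298·0.3977·1.1180 = 132.4993
(Vega is the same for a European call and put with the same parameters.)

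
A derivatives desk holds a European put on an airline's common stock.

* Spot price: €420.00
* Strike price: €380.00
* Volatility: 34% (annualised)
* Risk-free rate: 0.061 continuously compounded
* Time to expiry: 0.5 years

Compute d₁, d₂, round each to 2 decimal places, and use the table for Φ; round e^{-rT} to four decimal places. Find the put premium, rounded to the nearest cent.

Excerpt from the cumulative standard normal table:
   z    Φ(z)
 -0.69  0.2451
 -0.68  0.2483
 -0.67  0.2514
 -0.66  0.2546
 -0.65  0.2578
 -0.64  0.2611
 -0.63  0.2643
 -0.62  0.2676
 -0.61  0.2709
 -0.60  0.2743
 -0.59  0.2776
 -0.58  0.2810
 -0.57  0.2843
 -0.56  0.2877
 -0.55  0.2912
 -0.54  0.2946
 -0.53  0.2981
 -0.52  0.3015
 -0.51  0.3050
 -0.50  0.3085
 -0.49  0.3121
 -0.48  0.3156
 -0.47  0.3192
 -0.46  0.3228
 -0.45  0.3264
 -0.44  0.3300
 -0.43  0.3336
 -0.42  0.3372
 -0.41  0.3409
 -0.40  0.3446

T = 0.5;  σ√T = 0.2404
d₁ = [ln(420/380) + (0.061 + 0.34²/2)·0.5] / 0.2404 = [0.1001 + 0.0594] / 0.2404 = 0.6634 which rounds to 0.66
d₂ = d₁ − σ√T = 0.6634 − 0.2404 = 0.4229 which rounds to 0.42
exp(−rT) = exp(−0.061·0.5) = 0.9700
N(−d₂) = N(-0.42) = 0.3372;  N(−d₁) = N(-0.66) = 0.2546
P = 380·0.9700·0.3372 − 420·0.2546 = 124.2919 − 106.9320 = 17.3599

€17.36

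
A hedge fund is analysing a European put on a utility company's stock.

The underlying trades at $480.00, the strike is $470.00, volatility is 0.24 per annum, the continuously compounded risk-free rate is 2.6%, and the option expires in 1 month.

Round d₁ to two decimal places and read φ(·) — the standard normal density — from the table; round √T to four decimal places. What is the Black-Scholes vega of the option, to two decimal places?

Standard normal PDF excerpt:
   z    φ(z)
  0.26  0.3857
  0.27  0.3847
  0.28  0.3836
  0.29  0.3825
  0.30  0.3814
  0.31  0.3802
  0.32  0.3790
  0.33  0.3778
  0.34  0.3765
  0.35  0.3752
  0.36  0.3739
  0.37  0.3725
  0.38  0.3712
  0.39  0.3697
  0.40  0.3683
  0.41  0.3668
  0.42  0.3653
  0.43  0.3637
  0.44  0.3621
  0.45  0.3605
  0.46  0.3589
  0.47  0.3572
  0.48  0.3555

51.62

σ√T = 0.24·√0.08333 = 0.0693
ln(S/K) + (r + σ²/2)T = ln(480/470) + (0.026 + 0.24²/2)·0.08333 = 0.0211 + 0.0046 = 0.0256
d₁ = 0.0256 / 0.0693 = 0.3698 → 0.37
√T = √0.08333 = 0.2887
φ(d₁) = φ(0.37) = 0.3725
vega = S·φ(d₁)·√T = 480·0.3725·0.2887 = 51.6196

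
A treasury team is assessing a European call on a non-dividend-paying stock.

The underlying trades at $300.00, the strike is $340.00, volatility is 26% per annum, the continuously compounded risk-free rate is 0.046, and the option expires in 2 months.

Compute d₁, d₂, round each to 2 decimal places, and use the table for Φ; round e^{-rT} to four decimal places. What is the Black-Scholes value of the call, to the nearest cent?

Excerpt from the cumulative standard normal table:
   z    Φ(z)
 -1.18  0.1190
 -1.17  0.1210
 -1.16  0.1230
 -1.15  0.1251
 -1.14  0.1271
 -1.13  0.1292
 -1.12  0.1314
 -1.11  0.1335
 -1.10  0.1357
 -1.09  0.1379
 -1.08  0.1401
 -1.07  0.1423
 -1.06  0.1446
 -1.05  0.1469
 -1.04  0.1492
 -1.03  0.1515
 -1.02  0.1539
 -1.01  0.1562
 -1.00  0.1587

σ√T = 0.26·√0.1667 = 0.1061
d₁ = [ln(300/340) + (0.046 + 0.26²/2)·0.1667] / 0.1061 = [-0.1252 + 0.0133] / 0.1061 = -1.0539 → -1.05
d₂ = d₁ − σ√T = -1.0539 − 0.1061 = -1.1600 → -1.16
exp(−rT) = exp(−0.046·0.1667) = 0.9924
N(d₁) = N(-1.05) = 0.1469;  N(d₂) = N(-1.16) = 0.1230
C = 300·0.1469 − 340·0.9924·0.1230 = 44.0700 − 41.5022 = 2.5678

$2.57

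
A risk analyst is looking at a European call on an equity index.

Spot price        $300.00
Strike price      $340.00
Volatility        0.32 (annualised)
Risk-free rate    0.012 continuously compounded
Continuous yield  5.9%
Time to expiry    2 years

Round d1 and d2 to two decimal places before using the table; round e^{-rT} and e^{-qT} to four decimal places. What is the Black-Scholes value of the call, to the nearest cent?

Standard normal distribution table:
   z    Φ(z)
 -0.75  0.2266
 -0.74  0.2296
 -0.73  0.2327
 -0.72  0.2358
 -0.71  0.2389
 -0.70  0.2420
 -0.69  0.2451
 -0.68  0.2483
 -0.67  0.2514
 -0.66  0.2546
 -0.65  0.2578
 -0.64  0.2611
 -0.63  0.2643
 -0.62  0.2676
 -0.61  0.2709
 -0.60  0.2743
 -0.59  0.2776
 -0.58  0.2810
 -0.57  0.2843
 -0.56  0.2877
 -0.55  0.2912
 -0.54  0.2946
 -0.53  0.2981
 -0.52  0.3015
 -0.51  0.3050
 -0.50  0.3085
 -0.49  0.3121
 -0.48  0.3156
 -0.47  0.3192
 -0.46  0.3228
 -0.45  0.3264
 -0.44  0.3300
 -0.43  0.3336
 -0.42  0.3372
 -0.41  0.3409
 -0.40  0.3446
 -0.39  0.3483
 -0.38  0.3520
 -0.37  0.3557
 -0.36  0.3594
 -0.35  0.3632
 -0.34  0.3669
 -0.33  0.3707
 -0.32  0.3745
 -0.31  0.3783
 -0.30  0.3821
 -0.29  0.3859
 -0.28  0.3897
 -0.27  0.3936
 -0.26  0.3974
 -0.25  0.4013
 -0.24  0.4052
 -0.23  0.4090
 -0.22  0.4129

σ√T = 0.32 × 1.4142 = 0.4525
ln(S/K) + (r − q + σ²/2)T = ln(300/340) + (0.012 − 0.059 + 0.32²/2)·2 = -0.1252 + 0.0084 = -0.1168
d₁ = -0.1168 / 0.4525 = -0.2580 ≈ -0.26
d₂ = d₁ − σ√T = -0.2580 − 0.4525 = -0.7106 ≈ -0.71
exp(−qT) = exp(−0.059·2) = 0.8887;  exp(−rT) = exp(−0.012·2) = 0.9763
N(d₁) = N(-0.26) = 0.3974;  N(d₂) = N(-0.71) = 0.2389
C = 300·0.8887·0.3974 − 340·0.9763·0.2389 = 105.9508 − 79.3009 = 26.6499

$26.65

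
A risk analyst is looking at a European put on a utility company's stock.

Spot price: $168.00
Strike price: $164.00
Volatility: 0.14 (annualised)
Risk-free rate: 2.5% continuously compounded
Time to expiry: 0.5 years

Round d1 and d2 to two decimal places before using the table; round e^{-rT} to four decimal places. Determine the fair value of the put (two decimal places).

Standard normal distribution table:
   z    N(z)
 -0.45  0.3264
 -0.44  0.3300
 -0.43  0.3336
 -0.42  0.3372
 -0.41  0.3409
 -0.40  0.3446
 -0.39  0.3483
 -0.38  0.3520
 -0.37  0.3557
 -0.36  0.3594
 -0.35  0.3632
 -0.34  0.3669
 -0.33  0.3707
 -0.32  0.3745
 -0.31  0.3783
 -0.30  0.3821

$4.01

T = 0.5;  σ√T = 0.0990
ln(S/K) + (r + σ²/2)T = ln(168/164) + (0.025 + 0.14²/2)·0.5 = 0.0241 + 0.0174 = 0.0415
d₁ = 0.0415 / 0.0990 = 0.4192 which rounds to 0.42
d₂ = d₁ − σ√T = 0.4192 − 0.0990 = 0.3202 which rounds to 0.32
e^(−rT) = e^(−0.025·0.5) = 0.9876
N(−d₂) = N(-0.32) = 0.3745;  N(−d₁) = N(-0.42) = 0.3372
P = 164·0.9876·0.3745 − 168·0.3372 = 60.6564 − 56.6496 = 4.0068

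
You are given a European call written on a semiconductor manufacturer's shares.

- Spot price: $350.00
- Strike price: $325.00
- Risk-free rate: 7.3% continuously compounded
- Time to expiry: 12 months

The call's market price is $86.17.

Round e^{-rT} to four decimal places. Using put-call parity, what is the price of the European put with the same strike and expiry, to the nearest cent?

exp(−rT) = exp(−0.073·1) = 0.9296
Put-call parity: C − P = S − K·e^(−rT) = 350 − 325·0.9296 = 350 − 302.1200 = 47.8800
P = C − (C − P) = 86.17 − (47.8800) = 38.2900

$38.29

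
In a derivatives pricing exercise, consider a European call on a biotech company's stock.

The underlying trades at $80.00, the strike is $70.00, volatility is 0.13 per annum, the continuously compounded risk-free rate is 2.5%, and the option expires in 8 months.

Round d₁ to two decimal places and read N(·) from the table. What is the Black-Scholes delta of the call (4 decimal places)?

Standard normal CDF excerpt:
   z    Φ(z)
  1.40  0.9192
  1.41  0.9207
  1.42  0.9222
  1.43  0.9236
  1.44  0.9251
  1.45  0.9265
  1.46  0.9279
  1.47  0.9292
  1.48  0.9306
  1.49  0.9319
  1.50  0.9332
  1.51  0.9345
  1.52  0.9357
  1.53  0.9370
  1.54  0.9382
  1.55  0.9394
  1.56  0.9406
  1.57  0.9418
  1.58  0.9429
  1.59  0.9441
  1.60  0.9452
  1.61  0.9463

T = 0.6667;  σ√T = 0.1061
d₁ = [ln(80/70) + (0.025 + 0.13²/2)·0.6667] / 0.1061 = [0.1335 + 0.0223] / 0.1061 = 1.4681 which rounds to 1.47
N(d₁) = N(1.47) = 0.9292
Δ_call = N(d₁) = 0.9292

0.9292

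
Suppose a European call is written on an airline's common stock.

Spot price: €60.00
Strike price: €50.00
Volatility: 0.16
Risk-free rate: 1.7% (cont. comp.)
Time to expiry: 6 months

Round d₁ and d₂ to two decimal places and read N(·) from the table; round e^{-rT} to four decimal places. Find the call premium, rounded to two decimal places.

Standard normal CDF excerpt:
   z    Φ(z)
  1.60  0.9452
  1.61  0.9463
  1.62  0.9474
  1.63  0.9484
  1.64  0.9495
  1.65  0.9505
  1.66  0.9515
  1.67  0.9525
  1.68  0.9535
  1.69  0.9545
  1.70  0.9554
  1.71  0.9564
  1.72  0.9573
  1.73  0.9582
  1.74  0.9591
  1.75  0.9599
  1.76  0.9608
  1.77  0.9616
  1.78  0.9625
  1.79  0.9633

€10.53

σ√T = 0.16·√0.5 = 0.1131
d₁ = [ln(60/50) + (0.017 + ½·0.16²)·0.5] / (σ√T) = (0.1823 + 0.0149) / 0.1131 = 1.7432 ≈ 1.74
d₂ = 1.7432 − 0.1131 = 1.6301 ≈ 1.63
exp(−rT) = exp(−0.017·0.5) = 0.9915
N(d₁) = N(1.74) = 0.9591;  N(d₂) = N(1.63) = 0.9484
C = 60·0.9591 − 50·0.9915·0.9484 = 57.5460 − 47.0169 = 10.5291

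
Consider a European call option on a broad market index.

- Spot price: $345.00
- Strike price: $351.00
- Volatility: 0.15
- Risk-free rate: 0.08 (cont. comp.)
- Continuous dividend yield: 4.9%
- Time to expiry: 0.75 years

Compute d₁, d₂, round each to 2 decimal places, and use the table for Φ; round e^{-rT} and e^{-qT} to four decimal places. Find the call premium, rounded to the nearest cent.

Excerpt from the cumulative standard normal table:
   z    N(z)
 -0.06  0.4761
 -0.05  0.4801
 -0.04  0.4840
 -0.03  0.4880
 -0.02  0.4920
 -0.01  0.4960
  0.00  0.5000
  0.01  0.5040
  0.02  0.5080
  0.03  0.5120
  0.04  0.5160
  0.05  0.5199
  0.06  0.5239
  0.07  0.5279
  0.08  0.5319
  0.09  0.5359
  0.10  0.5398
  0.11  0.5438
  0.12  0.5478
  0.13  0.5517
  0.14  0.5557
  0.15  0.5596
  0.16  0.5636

σ√T = 0.15·√0.75 = 0.1299
d₁ = [ln(345/351) + (0.08 − 0.049 + ½·0.15²)·0.75] / (σ√T) = (-0.0172 + 0.0317) / 0.1299 = 0.1112 ≈ 0.11
d₂ = 0.1112 − 0.1299 = -0.0187 ≈ -0.02
e^(−qT) = e^(−0.049·0.75) = 0.9639;  e^(−rT) = e^(−0.08·0.75) = 0.9418
N(d₁) = N(0.11) = 0.5438;  N(d₂) = N(-0.02) = 0.4920
C = 345·0.9639·0.5438 − 351·0.9418·0.4920 = 180.8382 − 162.6413 = 18.1969

$18.20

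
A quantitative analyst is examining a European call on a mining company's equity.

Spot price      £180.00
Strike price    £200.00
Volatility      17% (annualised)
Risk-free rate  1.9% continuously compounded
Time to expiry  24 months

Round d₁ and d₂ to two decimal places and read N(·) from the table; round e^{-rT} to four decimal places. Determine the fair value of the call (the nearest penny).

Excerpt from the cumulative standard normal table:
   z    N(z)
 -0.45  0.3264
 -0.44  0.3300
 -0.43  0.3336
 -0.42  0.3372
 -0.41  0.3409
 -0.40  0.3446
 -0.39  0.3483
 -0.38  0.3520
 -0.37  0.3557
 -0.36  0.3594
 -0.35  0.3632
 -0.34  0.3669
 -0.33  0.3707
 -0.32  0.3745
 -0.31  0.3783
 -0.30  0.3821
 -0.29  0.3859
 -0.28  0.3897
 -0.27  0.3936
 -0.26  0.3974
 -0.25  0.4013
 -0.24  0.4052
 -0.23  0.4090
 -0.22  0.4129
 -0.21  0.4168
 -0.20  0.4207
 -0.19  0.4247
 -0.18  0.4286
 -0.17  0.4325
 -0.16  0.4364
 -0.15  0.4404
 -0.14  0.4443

£12.20

T = 2;  σ√T = 0.2404
ln(S/K) + (r + σ²/2)T = ln(180/200) + (0.019 + 0.17²/2)·2 = -0.1054 + 0.0669 = -0.0385
d₁ = -0.0385 / 0.2404 = -0.1600 ≈ -0.16
d₂ = d₁ − σ√T = -0.1600 − 0.2404 = -0.4004 ≈ -0.40
e^(−rT) = e^(−0.019·2) = 0.9627
C = 180·N(-0.16) − 200·0.9627·N(-0.40) = 180·0.4364 − 200·0.9627·0.3446 = 78.5520 − 66.3493 = 12.2027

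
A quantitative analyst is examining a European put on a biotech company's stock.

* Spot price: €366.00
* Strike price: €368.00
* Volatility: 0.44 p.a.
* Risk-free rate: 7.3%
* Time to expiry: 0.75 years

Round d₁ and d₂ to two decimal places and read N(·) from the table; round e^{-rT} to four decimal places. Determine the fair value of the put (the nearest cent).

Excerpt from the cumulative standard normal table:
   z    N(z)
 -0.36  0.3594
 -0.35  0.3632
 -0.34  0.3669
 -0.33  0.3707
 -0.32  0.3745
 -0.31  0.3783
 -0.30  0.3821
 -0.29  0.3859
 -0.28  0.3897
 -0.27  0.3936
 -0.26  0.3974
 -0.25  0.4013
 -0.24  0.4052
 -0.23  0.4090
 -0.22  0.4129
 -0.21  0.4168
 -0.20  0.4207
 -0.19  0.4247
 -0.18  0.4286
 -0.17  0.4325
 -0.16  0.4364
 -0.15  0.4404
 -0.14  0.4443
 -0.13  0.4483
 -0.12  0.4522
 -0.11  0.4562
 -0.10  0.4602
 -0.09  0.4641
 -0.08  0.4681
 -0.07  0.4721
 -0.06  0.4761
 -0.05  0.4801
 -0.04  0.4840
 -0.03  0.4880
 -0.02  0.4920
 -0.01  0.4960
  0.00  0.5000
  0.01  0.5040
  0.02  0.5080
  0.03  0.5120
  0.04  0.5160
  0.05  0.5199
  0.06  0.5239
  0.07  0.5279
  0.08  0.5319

σ√T = 0.44 × 0.8660 = 0.3811
d₁ = [ln(366/368) + (0.073 + 0.44²/2)·0.75] / 0.3811 = [-0.0054 + 0.1274] / 0.3811 = 0.3199 which rounds to 0.32
d₂ = d₁ − σ√T = 0.3199 − 0.3811 = -0.0611 which rounds to -0.06
exp(−rT) = exp(−0.073·0.75) = 0.9467
N(−d₂) = N(0.06) = 0.5239;  N(−d₁) = N(-0.32) = 0.3745
P = 368·0.9467·0.5239 − 366·0.3745 = 182.5192 − 137.0670 = 45.4522

€45.45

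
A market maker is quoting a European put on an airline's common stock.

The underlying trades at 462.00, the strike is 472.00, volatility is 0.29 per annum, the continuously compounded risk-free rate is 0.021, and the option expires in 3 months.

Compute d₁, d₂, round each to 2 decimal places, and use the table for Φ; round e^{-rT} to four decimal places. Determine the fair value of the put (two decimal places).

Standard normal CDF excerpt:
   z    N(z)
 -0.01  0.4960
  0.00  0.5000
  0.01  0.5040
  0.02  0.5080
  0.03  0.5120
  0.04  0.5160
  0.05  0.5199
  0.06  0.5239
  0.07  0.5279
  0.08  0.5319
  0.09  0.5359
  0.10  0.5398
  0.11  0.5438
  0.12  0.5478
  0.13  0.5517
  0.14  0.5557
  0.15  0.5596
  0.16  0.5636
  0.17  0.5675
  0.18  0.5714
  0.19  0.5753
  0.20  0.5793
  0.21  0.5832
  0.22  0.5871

T = 0.25;  σ√T = 0.1450
d₁ = [ln(462/472) + (0.021 + ½·0.29²)·0.25] / (σ√T) = (-0.0214 + 0.0158) / 0.1450 = -0.0390 which rounds to -0.04
d₂ = -0.0390 − 0.1450 = -0.1840 which rounds to -0.18
e^(−rT) = e^(−0.021·0.25) = 0.9948
P = 472·0.9948·N(0.18) − 462·N(0.04) = 472·0.9948·0.5714 − 462·0.5160 = 268.2984 − 238.3920 = 29.9064

29.91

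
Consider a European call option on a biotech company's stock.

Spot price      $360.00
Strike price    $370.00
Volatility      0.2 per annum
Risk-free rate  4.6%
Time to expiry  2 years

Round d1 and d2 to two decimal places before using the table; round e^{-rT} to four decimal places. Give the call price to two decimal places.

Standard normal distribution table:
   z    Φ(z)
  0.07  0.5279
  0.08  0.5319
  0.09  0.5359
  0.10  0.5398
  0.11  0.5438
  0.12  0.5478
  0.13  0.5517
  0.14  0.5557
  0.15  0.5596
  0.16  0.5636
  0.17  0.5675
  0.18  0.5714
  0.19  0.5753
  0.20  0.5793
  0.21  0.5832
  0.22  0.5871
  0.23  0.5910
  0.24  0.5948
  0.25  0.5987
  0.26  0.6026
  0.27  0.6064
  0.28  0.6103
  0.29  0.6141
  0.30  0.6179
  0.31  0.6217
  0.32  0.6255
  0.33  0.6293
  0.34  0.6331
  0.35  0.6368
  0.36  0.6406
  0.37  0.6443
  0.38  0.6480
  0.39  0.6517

$51.09

T = 2;  σ√T = 0.2828
d₁ = [ln(360/370) + (0.046 + 0.2²/2)·2] / 0.2828 = [-0.0274 + 0.1320] / 0.2828 = 0.3698 ⇒ 0.37
d₂ = d₁ − σ√T = 0.3698 − 0.2828 = 0.0870 ⇒ 0.09
exp(−rT) = exp(−0.046·2) = 0.9121
N(d₁) = N(0.37) = 0.6443;  N(d₂) = N(0.09) = 0.5359
C = 360·0.6443 − 370·0.9121·0.5359 = 231.9480 − 180.8539 = 51.0941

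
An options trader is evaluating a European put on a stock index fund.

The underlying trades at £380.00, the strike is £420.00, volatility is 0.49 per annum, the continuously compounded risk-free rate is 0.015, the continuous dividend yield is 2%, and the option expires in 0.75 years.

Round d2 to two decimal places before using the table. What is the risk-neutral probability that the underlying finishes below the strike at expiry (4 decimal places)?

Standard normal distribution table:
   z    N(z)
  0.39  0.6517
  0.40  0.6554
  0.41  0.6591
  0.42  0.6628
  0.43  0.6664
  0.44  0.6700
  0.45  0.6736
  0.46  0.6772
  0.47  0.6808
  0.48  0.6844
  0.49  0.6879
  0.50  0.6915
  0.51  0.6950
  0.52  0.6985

σ√T = 0.49 × 0.8660 = 0.4244
d₁ = [ln(380/420) + (0.015 − 0.02 + ½·0.49²)·0.75] / (σ√T) = (-0.1001 + 0.0863) / 0.4244 = -0.0325 ⇒ -0.03
d₂ = -0.0325 − 0.4244 = -0.4569 ⇒ -0.46
Pr(exercise) under Q = N(−d₂) = N(0.46) = 0.6772

0.6772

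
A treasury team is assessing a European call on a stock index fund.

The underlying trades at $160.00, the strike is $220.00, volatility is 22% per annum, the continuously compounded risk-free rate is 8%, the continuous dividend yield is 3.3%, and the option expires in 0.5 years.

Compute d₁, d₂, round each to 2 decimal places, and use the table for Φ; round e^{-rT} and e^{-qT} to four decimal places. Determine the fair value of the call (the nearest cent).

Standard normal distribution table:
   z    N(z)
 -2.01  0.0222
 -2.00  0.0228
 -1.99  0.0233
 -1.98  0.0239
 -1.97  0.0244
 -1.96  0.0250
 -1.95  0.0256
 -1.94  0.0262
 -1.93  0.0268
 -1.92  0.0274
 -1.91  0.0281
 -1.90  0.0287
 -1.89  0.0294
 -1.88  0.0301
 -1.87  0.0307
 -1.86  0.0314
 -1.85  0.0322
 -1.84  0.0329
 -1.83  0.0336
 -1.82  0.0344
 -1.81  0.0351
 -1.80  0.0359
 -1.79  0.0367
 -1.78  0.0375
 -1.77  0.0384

T = 0.5;  σ√T = 0.1556
d₁ = [ln(160/220) + (0.08 − 0.033 + ½·0.22²)·0.5] / (σ√T) = (-0.3185 + 0.0356) / 0.1556 = -1.8183 → -1.82
d₂ = -1.8183 − 0.1556 = -1.9738 → -1.97
e^(−qT) = e^(−0.033·0.5) = 0.9836;  e^(−rT) = e^(−0.08·0.5) = 0.9608
N(d₁) = N(-1.82) = 0.0344;  N(d₂) = N(-1.97) = 0.0244
C = 160·0.9836·0.0344 − 220·0.9608·0.0244 = 5.4137 − 5.1576 = 0.2562

$0.26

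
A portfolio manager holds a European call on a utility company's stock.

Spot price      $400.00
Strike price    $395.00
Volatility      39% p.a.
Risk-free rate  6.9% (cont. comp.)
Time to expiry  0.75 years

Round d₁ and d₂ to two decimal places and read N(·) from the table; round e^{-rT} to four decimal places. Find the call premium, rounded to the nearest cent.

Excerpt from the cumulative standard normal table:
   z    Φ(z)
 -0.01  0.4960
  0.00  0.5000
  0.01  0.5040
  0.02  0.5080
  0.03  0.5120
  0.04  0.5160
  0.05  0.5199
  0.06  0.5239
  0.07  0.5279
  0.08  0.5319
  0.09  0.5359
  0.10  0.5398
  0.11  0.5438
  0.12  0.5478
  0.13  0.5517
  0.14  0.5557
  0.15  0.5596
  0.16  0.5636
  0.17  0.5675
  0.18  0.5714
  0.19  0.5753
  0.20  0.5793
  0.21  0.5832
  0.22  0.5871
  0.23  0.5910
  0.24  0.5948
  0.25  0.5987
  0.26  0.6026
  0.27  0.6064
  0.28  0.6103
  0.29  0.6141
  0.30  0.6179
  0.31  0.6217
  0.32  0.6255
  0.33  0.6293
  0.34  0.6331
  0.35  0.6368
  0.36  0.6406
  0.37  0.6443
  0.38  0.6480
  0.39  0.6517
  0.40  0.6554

σ√T = 0.39·√0.75 = 0.3377
d₁ = [ln(400/395) + (0.069 + ½·0.39²)·0.75] / (σ√T) = (0.0126 + 0.1088) / 0.3377 = 0.3593 which rounds to 0.36
d₂ = 0.3593 − 0.3377 = 0.0216 which rounds to 0.02
e^(−rT) = e^(−0.069·0.75) = 0.9496
C = 400·N(0.36) − 395·0.9496·N(0.02) = 400·0.6406 − 395·0.9496·0.5080 = 256.2400 − 190.5467 = 65.6933

$65.69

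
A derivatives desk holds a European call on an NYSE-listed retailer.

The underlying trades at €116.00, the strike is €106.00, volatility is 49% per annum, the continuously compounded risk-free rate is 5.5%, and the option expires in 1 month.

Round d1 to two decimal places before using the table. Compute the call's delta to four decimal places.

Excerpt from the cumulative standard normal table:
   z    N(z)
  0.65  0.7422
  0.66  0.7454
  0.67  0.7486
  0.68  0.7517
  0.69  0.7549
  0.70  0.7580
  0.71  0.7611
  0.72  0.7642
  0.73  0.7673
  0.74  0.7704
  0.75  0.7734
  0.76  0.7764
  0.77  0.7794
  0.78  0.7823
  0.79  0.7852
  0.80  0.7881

σ√T = 0.49 × 0.2887 = 0.1415
d₁ = [ln(116/106) + (0.055 + ½·0.49²)·0.08333] / (σ√T) = (0.0902 + 0.0146) / 0.1415 = 0.7405 ≈ 0.74
N(d₁) = N(0.74) = 0.7704
Δ_call = N(d₁) = 0.7704

0.7704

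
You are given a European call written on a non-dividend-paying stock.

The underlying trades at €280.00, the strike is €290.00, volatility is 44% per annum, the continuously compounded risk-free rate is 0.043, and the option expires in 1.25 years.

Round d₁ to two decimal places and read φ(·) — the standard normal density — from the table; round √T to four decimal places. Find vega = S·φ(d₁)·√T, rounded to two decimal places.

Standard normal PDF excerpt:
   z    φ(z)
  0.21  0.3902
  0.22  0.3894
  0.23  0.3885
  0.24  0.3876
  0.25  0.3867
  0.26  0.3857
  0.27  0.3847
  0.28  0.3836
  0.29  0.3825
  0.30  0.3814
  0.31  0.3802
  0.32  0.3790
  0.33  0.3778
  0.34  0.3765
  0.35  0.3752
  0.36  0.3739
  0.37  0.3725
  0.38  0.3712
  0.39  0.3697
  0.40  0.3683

120.08

σ√T = 0.44·√1.25 = 0.4919
d₁ = [ln(280/290) + (0.043 + 0.44²/2)·1.25] / 0.4919 = [-0.0351 + 0.1747] / 0.4919 = 0.2839 ≈ 0.28
√T = √1.25 = 1.1180
φ(d₁) = φ(0.28) = 0.3836
vega = S·φ(d₁)·√T = 280·0.3836·1.1180 = 120.0821
(The put has the same vega.)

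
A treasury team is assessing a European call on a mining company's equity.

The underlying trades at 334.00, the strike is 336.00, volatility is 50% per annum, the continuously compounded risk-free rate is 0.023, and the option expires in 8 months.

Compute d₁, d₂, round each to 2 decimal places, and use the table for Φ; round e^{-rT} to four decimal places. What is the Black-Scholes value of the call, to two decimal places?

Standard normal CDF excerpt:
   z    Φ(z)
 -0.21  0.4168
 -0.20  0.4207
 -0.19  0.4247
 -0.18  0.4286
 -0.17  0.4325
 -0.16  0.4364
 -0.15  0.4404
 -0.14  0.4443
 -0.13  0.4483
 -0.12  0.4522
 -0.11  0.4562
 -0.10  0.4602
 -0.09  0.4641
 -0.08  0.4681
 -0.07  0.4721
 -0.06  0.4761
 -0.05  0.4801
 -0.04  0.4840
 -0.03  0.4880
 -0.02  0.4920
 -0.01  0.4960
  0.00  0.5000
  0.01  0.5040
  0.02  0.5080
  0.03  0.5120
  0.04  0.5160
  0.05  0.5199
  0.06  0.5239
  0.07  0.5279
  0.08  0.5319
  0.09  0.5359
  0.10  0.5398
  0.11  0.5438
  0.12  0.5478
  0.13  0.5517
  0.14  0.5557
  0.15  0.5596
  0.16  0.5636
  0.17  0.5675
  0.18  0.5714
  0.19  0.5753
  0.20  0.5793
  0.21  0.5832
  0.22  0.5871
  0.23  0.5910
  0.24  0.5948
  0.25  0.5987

55.57

T = 0.6667;  σ√T = 0.4082
ln(S/K) + (r + σ²/2)T = ln(334/336) + (0.023 + 0.5²/2)·0.6667 = -0.0060 + 0.0987 = 0.0927
d₁ = 0.0927 / 0.4082 = 0.2271 ⇒ 0.23
d₂ = d₁ − σ√T = 0.2271 − 0.4082 = -0.1812 ⇒ -0.18
e^(−rT) = e^(−0.023·0.6667) = 0.9848
N(d₁) = N(0.23) = 0.5910;  N(d₂) = N(-0.18) = 0.4286
C = 334·0.5910 − 336·0.9848·0.4286 = 197.3940 − 141.8207 = 55.5733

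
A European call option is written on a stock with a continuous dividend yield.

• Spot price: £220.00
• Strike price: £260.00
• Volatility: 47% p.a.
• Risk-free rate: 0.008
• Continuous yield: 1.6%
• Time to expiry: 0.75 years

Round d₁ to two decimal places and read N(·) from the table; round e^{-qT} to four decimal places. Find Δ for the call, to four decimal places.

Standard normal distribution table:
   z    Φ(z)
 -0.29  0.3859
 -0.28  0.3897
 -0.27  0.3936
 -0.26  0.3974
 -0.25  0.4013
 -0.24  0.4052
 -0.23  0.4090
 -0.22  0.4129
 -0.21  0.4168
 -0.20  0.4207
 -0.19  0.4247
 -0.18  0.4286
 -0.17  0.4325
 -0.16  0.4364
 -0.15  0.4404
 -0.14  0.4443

σ√T = 0.47 × 0.8660 = 0.4070
d₁ = [ln(220/260) + (0.008 − 0.016 + ½·0.47²)·0.75] / (σ√T) = (-0.1671 + 0.0768) / 0.4070 = -0.2216 which rounds to -0.22
N(d₁) = N(-0.22) = 0.4129
Δ_call = exp(−qT)·N(d₁) = 0.9881·0.4129 = 0.4080

0.4080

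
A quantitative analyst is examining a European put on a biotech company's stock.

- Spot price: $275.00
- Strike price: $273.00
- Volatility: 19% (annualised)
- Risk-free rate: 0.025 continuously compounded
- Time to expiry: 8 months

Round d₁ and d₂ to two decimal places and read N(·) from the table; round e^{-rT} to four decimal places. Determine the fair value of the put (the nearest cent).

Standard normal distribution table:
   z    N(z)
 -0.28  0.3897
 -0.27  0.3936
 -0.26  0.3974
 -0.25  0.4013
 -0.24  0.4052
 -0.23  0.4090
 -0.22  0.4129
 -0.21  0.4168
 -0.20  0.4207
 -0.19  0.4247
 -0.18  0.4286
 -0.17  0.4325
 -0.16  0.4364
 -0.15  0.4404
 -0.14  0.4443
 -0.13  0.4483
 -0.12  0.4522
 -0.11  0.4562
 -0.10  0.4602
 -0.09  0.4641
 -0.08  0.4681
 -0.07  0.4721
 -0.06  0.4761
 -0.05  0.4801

$13.21

T = 0.6667;  σ√T = 0.1551
ln(S/K) + (r + σ²/2)T = ln(275/273) + (0.025 + 0.19²/2)·0.6667 = 0.0073 + 0.0287 = 0.0360
d₁ = 0.0360 / 0.1551 = 0.2321 → 0.23
d₂ = d₁ − σ√T = 0.2321 − 0.1551 = 0.0769 → 0.08
e^(−rT) = e^(−0.025·0.6667) = 0.9835
N(−d₂) = N(-0.08) = 0.4681;  N(−d₁) = N(-0.23) = 0.4090
P = 273·0.9835·0.4681 − 275·0.4090 = 125.6827 − 112.4750 = 13.2077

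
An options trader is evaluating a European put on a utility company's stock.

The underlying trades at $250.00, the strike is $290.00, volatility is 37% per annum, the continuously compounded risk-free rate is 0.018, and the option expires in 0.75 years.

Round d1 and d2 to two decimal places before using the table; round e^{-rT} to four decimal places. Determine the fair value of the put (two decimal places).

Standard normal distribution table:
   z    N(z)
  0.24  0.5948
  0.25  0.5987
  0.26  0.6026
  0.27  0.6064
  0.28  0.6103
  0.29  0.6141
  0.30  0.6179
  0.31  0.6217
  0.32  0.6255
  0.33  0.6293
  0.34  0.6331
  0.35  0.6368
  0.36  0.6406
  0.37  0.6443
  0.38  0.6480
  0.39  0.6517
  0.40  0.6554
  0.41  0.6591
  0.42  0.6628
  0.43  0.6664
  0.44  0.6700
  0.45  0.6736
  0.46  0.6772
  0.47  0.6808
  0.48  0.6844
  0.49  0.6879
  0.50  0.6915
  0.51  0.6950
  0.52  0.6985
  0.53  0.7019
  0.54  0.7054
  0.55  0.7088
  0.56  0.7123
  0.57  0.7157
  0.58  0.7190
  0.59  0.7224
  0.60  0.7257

$55.07

T = 0.75;  σ√T = 0.3204
ln(S/K) + (r + σ²/2)T = ln(250/290) + (0.018 + 0.37²/2)·0.75 = -0.1484 + 0.0648 = -0.0836
d₁ = -0.0836 / 0.3204 = -0.2608 → -0.26
d₂ = d₁ − σ√T = -0.2608 − 0.3204 = -0.5813 → -0.58
e^(−rT) = e^(−0.018·0.75) = 0.9866
P = 290·0.9866·N(0.58) − 250·N(0.26) = 290·0.9866·0.7190 − 250·0.6026 = 205.7160 − 150.6500 = 55.0660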